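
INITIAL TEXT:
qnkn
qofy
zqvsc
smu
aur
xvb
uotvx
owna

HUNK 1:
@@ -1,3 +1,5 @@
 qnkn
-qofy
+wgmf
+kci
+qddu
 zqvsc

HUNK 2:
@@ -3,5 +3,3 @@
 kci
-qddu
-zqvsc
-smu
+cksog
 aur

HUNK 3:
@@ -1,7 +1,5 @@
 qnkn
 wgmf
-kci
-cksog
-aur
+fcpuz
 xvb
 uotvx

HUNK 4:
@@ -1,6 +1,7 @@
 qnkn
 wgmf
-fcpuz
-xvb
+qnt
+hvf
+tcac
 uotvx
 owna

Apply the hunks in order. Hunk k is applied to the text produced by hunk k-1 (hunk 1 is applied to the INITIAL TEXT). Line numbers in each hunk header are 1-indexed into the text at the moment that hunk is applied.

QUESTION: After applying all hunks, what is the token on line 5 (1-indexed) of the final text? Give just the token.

Hunk 1: at line 1 remove [qofy] add [wgmf,kci,qddu] -> 10 lines: qnkn wgmf kci qddu zqvsc smu aur xvb uotvx owna
Hunk 2: at line 3 remove [qddu,zqvsc,smu] add [cksog] -> 8 lines: qnkn wgmf kci cksog aur xvb uotvx owna
Hunk 3: at line 1 remove [kci,cksog,aur] add [fcpuz] -> 6 lines: qnkn wgmf fcpuz xvb uotvx owna
Hunk 4: at line 1 remove [fcpuz,xvb] add [qnt,hvf,tcac] -> 7 lines: qnkn wgmf qnt hvf tcac uotvx owna
Final line 5: tcac

Answer: tcac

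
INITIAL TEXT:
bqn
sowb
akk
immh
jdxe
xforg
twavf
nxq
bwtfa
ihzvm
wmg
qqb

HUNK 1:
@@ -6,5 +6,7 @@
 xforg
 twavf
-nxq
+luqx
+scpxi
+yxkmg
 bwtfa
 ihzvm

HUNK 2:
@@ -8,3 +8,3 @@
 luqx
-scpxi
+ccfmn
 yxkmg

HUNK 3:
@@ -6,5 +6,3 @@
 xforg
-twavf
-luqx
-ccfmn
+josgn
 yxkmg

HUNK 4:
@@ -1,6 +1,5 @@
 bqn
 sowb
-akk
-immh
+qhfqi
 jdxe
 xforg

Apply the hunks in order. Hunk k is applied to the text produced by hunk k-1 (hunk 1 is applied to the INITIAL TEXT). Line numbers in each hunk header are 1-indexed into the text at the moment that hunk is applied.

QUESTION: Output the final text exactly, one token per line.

Hunk 1: at line 6 remove [nxq] add [luqx,scpxi,yxkmg] -> 14 lines: bqn sowb akk immh jdxe xforg twavf luqx scpxi yxkmg bwtfa ihzvm wmg qqb
Hunk 2: at line 8 remove [scpxi] add [ccfmn] -> 14 lines: bqn sowb akk immh jdxe xforg twavf luqx ccfmn yxkmg bwtfa ihzvm wmg qqb
Hunk 3: at line 6 remove [twavf,luqx,ccfmn] add [josgn] -> 12 lines: bqn sowb akk immh jdxe xforg josgn yxkmg bwtfa ihzvm wmg qqb
Hunk 4: at line 1 remove [akk,immh] add [qhfqi] -> 11 lines: bqn sowb qhfqi jdxe xforg josgn yxkmg bwtfa ihzvm wmg qqb

Answer: bqn
sowb
qhfqi
jdxe
xforg
josgn
yxkmg
bwtfa
ihzvm
wmg
qqb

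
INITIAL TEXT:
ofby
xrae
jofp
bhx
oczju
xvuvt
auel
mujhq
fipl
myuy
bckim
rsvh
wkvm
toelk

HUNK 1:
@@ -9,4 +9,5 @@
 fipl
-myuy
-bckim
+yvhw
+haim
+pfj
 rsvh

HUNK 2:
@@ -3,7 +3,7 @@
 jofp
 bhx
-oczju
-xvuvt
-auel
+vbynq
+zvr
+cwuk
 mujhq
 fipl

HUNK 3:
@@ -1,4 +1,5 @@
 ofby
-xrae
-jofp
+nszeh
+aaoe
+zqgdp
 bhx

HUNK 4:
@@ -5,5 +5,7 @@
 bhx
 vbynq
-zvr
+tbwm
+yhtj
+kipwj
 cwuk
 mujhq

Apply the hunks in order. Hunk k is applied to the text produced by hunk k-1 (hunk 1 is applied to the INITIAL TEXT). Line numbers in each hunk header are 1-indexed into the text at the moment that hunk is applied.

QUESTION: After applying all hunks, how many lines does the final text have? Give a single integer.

Answer: 18

Derivation:
Hunk 1: at line 9 remove [myuy,bckim] add [yvhw,haim,pfj] -> 15 lines: ofby xrae jofp bhx oczju xvuvt auel mujhq fipl yvhw haim pfj rsvh wkvm toelk
Hunk 2: at line 3 remove [oczju,xvuvt,auel] add [vbynq,zvr,cwuk] -> 15 lines: ofby xrae jofp bhx vbynq zvr cwuk mujhq fipl yvhw haim pfj rsvh wkvm toelk
Hunk 3: at line 1 remove [xrae,jofp] add [nszeh,aaoe,zqgdp] -> 16 lines: ofby nszeh aaoe zqgdp bhx vbynq zvr cwuk mujhq fipl yvhw haim pfj rsvh wkvm toelk
Hunk 4: at line 5 remove [zvr] add [tbwm,yhtj,kipwj] -> 18 lines: ofby nszeh aaoe zqgdp bhx vbynq tbwm yhtj kipwj cwuk mujhq fipl yvhw haim pfj rsvh wkvm toelk
Final line count: 18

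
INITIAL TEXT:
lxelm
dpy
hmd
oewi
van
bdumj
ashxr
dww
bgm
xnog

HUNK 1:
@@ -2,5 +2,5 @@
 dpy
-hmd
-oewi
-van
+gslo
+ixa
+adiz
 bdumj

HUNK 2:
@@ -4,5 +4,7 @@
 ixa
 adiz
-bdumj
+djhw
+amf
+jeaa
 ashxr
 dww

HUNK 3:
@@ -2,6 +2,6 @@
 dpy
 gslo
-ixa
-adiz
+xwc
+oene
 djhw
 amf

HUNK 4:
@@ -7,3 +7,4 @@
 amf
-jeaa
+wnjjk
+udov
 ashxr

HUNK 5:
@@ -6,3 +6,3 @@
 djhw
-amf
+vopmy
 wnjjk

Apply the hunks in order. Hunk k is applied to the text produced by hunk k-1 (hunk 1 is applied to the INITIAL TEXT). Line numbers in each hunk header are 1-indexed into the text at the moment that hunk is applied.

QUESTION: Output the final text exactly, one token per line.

Hunk 1: at line 2 remove [hmd,oewi,van] add [gslo,ixa,adiz] -> 10 lines: lxelm dpy gslo ixa adiz bdumj ashxr dww bgm xnog
Hunk 2: at line 4 remove [bdumj] add [djhw,amf,jeaa] -> 12 lines: lxelm dpy gslo ixa adiz djhw amf jeaa ashxr dww bgm xnog
Hunk 3: at line 2 remove [ixa,adiz] add [xwc,oene] -> 12 lines: lxelm dpy gslo xwc oene djhw amf jeaa ashxr dww bgm xnog
Hunk 4: at line 7 remove [jeaa] add [wnjjk,udov] -> 13 lines: lxelm dpy gslo xwc oene djhw amf wnjjk udov ashxr dww bgm xnog
Hunk 5: at line 6 remove [amf] add [vopmy] -> 13 lines: lxelm dpy gslo xwc oene djhw vopmy wnjjk udov ashxr dww bgm xnog

Answer: lxelm
dpy
gslo
xwc
oene
djhw
vopmy
wnjjk
udov
ashxr
dww
bgm
xnog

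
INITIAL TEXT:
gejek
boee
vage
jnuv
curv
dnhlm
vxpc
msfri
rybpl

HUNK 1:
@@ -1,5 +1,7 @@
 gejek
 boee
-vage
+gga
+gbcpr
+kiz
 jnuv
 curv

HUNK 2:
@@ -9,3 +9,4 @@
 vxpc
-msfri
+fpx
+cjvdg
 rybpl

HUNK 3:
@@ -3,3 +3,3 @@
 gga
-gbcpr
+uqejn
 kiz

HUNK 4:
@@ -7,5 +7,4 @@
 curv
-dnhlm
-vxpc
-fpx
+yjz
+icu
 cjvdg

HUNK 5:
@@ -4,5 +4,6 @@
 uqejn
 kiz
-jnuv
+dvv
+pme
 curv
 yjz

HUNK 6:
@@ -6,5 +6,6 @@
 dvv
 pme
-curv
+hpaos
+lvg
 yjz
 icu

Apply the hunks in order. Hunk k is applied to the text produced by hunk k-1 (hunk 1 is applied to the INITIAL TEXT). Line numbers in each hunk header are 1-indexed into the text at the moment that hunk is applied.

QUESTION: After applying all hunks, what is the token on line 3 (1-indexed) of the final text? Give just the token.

Hunk 1: at line 1 remove [vage] add [gga,gbcpr,kiz] -> 11 lines: gejek boee gga gbcpr kiz jnuv curv dnhlm vxpc msfri rybpl
Hunk 2: at line 9 remove [msfri] add [fpx,cjvdg] -> 12 lines: gejek boee gga gbcpr kiz jnuv curv dnhlm vxpc fpx cjvdg rybpl
Hunk 3: at line 3 remove [gbcpr] add [uqejn] -> 12 lines: gejek boee gga uqejn kiz jnuv curv dnhlm vxpc fpx cjvdg rybpl
Hunk 4: at line 7 remove [dnhlm,vxpc,fpx] add [yjz,icu] -> 11 lines: gejek boee gga uqejn kiz jnuv curv yjz icu cjvdg rybpl
Hunk 5: at line 4 remove [jnuv] add [dvv,pme] -> 12 lines: gejek boee gga uqejn kiz dvv pme curv yjz icu cjvdg rybpl
Hunk 6: at line 6 remove [curv] add [hpaos,lvg] -> 13 lines: gejek boee gga uqejn kiz dvv pme hpaos lvg yjz icu cjvdg rybpl
Final line 3: gga

Answer: gga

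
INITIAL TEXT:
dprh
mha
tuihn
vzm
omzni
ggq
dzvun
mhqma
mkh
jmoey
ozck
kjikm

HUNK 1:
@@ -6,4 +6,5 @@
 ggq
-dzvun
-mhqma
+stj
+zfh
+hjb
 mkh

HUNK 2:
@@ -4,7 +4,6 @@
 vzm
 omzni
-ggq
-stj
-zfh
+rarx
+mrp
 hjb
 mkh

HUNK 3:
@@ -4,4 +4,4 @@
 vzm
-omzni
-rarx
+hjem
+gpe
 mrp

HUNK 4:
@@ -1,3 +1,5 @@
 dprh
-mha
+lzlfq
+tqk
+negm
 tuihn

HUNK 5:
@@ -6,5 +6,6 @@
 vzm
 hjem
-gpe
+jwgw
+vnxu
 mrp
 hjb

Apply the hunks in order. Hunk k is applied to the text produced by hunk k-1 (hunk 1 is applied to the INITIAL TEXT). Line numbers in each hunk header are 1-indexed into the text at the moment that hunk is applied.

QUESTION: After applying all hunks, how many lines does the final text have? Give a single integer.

Answer: 15

Derivation:
Hunk 1: at line 6 remove [dzvun,mhqma] add [stj,zfh,hjb] -> 13 lines: dprh mha tuihn vzm omzni ggq stj zfh hjb mkh jmoey ozck kjikm
Hunk 2: at line 4 remove [ggq,stj,zfh] add [rarx,mrp] -> 12 lines: dprh mha tuihn vzm omzni rarx mrp hjb mkh jmoey ozck kjikm
Hunk 3: at line 4 remove [omzni,rarx] add [hjem,gpe] -> 12 lines: dprh mha tuihn vzm hjem gpe mrp hjb mkh jmoey ozck kjikm
Hunk 4: at line 1 remove [mha] add [lzlfq,tqk,negm] -> 14 lines: dprh lzlfq tqk negm tuihn vzm hjem gpe mrp hjb mkh jmoey ozck kjikm
Hunk 5: at line 6 remove [gpe] add [jwgw,vnxu] -> 15 lines: dprh lzlfq tqk negm tuihn vzm hjem jwgw vnxu mrp hjb mkh jmoey ozck kjikm
Final line count: 15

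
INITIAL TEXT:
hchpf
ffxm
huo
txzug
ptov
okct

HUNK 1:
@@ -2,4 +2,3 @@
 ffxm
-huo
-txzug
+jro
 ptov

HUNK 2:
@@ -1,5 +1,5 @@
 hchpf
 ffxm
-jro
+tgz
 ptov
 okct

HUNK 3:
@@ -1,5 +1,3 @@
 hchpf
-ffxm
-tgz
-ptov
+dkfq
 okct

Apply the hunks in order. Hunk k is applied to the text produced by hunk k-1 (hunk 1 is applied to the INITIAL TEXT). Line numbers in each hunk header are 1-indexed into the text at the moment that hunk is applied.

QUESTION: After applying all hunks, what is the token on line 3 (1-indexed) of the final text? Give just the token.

Answer: okct

Derivation:
Hunk 1: at line 2 remove [huo,txzug] add [jro] -> 5 lines: hchpf ffxm jro ptov okct
Hunk 2: at line 1 remove [jro] add [tgz] -> 5 lines: hchpf ffxm tgz ptov okct
Hunk 3: at line 1 remove [ffxm,tgz,ptov] add [dkfq] -> 3 lines: hchpf dkfq okct
Final line 3: okct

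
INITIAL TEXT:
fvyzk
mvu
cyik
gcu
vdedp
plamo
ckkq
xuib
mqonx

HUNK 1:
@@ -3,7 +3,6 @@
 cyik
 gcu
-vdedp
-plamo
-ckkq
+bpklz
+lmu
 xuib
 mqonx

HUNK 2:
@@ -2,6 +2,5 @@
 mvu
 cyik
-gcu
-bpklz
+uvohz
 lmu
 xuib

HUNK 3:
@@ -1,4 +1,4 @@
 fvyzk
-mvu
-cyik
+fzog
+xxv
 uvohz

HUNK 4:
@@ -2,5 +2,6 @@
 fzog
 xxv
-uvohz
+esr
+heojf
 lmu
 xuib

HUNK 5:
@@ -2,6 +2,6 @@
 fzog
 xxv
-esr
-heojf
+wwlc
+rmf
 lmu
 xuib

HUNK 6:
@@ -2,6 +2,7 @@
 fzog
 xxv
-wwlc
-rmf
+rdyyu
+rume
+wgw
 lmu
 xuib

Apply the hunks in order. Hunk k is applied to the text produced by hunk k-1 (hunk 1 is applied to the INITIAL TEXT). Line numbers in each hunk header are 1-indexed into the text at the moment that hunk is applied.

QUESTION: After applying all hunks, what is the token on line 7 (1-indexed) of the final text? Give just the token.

Hunk 1: at line 3 remove [vdedp,plamo,ckkq] add [bpklz,lmu] -> 8 lines: fvyzk mvu cyik gcu bpklz lmu xuib mqonx
Hunk 2: at line 2 remove [gcu,bpklz] add [uvohz] -> 7 lines: fvyzk mvu cyik uvohz lmu xuib mqonx
Hunk 3: at line 1 remove [mvu,cyik] add [fzog,xxv] -> 7 lines: fvyzk fzog xxv uvohz lmu xuib mqonx
Hunk 4: at line 2 remove [uvohz] add [esr,heojf] -> 8 lines: fvyzk fzog xxv esr heojf lmu xuib mqonx
Hunk 5: at line 2 remove [esr,heojf] add [wwlc,rmf] -> 8 lines: fvyzk fzog xxv wwlc rmf lmu xuib mqonx
Hunk 6: at line 2 remove [wwlc,rmf] add [rdyyu,rume,wgw] -> 9 lines: fvyzk fzog xxv rdyyu rume wgw lmu xuib mqonx
Final line 7: lmu

Answer: lmu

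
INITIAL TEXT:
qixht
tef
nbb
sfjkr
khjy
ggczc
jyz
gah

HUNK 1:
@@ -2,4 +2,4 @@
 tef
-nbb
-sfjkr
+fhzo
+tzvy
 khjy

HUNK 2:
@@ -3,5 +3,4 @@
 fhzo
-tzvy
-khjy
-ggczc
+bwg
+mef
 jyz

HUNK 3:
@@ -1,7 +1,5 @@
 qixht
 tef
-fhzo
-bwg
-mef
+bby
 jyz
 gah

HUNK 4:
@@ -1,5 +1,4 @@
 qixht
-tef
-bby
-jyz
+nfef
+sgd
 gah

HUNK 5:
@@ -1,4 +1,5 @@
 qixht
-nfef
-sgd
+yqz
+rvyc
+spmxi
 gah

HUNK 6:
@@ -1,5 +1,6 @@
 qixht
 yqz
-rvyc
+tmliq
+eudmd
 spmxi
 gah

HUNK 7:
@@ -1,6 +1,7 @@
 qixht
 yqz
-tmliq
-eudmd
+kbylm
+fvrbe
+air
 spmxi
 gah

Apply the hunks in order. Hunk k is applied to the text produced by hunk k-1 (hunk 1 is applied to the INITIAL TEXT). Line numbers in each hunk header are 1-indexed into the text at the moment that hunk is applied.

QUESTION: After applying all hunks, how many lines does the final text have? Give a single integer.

Hunk 1: at line 2 remove [nbb,sfjkr] add [fhzo,tzvy] -> 8 lines: qixht tef fhzo tzvy khjy ggczc jyz gah
Hunk 2: at line 3 remove [tzvy,khjy,ggczc] add [bwg,mef] -> 7 lines: qixht tef fhzo bwg mef jyz gah
Hunk 3: at line 1 remove [fhzo,bwg,mef] add [bby] -> 5 lines: qixht tef bby jyz gah
Hunk 4: at line 1 remove [tef,bby,jyz] add [nfef,sgd] -> 4 lines: qixht nfef sgd gah
Hunk 5: at line 1 remove [nfef,sgd] add [yqz,rvyc,spmxi] -> 5 lines: qixht yqz rvyc spmxi gah
Hunk 6: at line 1 remove [rvyc] add [tmliq,eudmd] -> 6 lines: qixht yqz tmliq eudmd spmxi gah
Hunk 7: at line 1 remove [tmliq,eudmd] add [kbylm,fvrbe,air] -> 7 lines: qixht yqz kbylm fvrbe air spmxi gah
Final line count: 7

Answer: 7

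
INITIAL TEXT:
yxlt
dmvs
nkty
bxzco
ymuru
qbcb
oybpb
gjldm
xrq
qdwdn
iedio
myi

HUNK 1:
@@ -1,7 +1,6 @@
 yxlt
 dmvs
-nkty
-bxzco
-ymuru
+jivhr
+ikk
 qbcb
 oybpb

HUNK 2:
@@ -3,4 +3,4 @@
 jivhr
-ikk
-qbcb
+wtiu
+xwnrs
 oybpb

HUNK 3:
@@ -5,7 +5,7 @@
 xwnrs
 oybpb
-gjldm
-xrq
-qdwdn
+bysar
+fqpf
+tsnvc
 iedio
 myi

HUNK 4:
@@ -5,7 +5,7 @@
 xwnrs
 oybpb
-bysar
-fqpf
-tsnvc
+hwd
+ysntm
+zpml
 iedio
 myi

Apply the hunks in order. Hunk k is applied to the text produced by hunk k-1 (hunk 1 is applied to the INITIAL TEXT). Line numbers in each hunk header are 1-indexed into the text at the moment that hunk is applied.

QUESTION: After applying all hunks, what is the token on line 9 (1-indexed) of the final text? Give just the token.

Answer: zpml

Derivation:
Hunk 1: at line 1 remove [nkty,bxzco,ymuru] add [jivhr,ikk] -> 11 lines: yxlt dmvs jivhr ikk qbcb oybpb gjldm xrq qdwdn iedio myi
Hunk 2: at line 3 remove [ikk,qbcb] add [wtiu,xwnrs] -> 11 lines: yxlt dmvs jivhr wtiu xwnrs oybpb gjldm xrq qdwdn iedio myi
Hunk 3: at line 5 remove [gjldm,xrq,qdwdn] add [bysar,fqpf,tsnvc] -> 11 lines: yxlt dmvs jivhr wtiu xwnrs oybpb bysar fqpf tsnvc iedio myi
Hunk 4: at line 5 remove [bysar,fqpf,tsnvc] add [hwd,ysntm,zpml] -> 11 lines: yxlt dmvs jivhr wtiu xwnrs oybpb hwd ysntm zpml iedio myi
Final line 9: zpml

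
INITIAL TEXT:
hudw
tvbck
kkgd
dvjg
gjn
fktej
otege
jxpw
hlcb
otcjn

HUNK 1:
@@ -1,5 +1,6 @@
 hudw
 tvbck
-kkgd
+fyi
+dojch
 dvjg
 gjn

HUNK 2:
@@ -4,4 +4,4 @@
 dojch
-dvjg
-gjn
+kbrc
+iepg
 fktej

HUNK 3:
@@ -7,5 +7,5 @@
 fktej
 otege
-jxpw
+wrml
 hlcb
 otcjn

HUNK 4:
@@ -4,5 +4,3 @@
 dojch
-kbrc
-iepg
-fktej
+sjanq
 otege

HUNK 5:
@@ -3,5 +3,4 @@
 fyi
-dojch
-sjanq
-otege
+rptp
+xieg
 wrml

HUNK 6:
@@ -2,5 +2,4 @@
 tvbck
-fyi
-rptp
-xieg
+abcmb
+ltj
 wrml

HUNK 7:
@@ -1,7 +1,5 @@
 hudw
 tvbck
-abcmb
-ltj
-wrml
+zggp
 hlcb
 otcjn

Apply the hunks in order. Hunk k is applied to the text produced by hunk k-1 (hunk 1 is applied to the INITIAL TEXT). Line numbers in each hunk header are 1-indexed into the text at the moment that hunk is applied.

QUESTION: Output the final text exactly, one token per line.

Hunk 1: at line 1 remove [kkgd] add [fyi,dojch] -> 11 lines: hudw tvbck fyi dojch dvjg gjn fktej otege jxpw hlcb otcjn
Hunk 2: at line 4 remove [dvjg,gjn] add [kbrc,iepg] -> 11 lines: hudw tvbck fyi dojch kbrc iepg fktej otege jxpw hlcb otcjn
Hunk 3: at line 7 remove [jxpw] add [wrml] -> 11 lines: hudw tvbck fyi dojch kbrc iepg fktej otege wrml hlcb otcjn
Hunk 4: at line 4 remove [kbrc,iepg,fktej] add [sjanq] -> 9 lines: hudw tvbck fyi dojch sjanq otege wrml hlcb otcjn
Hunk 5: at line 3 remove [dojch,sjanq,otege] add [rptp,xieg] -> 8 lines: hudw tvbck fyi rptp xieg wrml hlcb otcjn
Hunk 6: at line 2 remove [fyi,rptp,xieg] add [abcmb,ltj] -> 7 lines: hudw tvbck abcmb ltj wrml hlcb otcjn
Hunk 7: at line 1 remove [abcmb,ltj,wrml] add [zggp] -> 5 lines: hudw tvbck zggp hlcb otcjn

Answer: hudw
tvbck
zggp
hlcb
otcjn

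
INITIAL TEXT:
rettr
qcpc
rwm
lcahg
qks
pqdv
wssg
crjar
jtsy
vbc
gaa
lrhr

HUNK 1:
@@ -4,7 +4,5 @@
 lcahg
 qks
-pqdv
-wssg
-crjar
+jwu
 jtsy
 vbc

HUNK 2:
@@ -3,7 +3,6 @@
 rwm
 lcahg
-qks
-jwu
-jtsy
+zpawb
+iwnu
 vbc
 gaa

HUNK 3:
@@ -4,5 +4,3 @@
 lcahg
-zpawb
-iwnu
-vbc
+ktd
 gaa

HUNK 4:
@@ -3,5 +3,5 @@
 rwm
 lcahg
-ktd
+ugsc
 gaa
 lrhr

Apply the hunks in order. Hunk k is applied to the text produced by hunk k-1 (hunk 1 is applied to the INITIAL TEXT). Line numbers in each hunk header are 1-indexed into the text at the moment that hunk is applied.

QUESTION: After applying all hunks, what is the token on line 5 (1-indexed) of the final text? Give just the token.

Answer: ugsc

Derivation:
Hunk 1: at line 4 remove [pqdv,wssg,crjar] add [jwu] -> 10 lines: rettr qcpc rwm lcahg qks jwu jtsy vbc gaa lrhr
Hunk 2: at line 3 remove [qks,jwu,jtsy] add [zpawb,iwnu] -> 9 lines: rettr qcpc rwm lcahg zpawb iwnu vbc gaa lrhr
Hunk 3: at line 4 remove [zpawb,iwnu,vbc] add [ktd] -> 7 lines: rettr qcpc rwm lcahg ktd gaa lrhr
Hunk 4: at line 3 remove [ktd] add [ugsc] -> 7 lines: rettr qcpc rwm lcahg ugsc gaa lrhr
Final line 5: ugsc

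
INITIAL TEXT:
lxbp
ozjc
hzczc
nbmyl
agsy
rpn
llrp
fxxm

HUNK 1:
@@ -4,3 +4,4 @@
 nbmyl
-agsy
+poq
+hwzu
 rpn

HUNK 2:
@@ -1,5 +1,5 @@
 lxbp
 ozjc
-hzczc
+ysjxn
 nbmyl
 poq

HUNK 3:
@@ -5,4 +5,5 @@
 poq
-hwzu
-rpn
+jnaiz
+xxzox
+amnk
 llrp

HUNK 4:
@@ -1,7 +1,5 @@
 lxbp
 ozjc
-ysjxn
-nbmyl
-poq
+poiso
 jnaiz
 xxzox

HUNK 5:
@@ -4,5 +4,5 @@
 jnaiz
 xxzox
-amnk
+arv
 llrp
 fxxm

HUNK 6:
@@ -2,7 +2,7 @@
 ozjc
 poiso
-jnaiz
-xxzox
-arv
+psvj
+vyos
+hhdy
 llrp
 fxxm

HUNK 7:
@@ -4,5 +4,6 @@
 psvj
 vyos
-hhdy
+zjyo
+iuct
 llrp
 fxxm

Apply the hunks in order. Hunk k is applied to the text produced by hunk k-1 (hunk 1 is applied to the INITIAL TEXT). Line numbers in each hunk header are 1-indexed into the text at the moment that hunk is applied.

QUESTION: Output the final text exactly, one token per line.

Answer: lxbp
ozjc
poiso
psvj
vyos
zjyo
iuct
llrp
fxxm

Derivation:
Hunk 1: at line 4 remove [agsy] add [poq,hwzu] -> 9 lines: lxbp ozjc hzczc nbmyl poq hwzu rpn llrp fxxm
Hunk 2: at line 1 remove [hzczc] add [ysjxn] -> 9 lines: lxbp ozjc ysjxn nbmyl poq hwzu rpn llrp fxxm
Hunk 3: at line 5 remove [hwzu,rpn] add [jnaiz,xxzox,amnk] -> 10 lines: lxbp ozjc ysjxn nbmyl poq jnaiz xxzox amnk llrp fxxm
Hunk 4: at line 1 remove [ysjxn,nbmyl,poq] add [poiso] -> 8 lines: lxbp ozjc poiso jnaiz xxzox amnk llrp fxxm
Hunk 5: at line 4 remove [amnk] add [arv] -> 8 lines: lxbp ozjc poiso jnaiz xxzox arv llrp fxxm
Hunk 6: at line 2 remove [jnaiz,xxzox,arv] add [psvj,vyos,hhdy] -> 8 lines: lxbp ozjc poiso psvj vyos hhdy llrp fxxm
Hunk 7: at line 4 remove [hhdy] add [zjyo,iuct] -> 9 lines: lxbp ozjc poiso psvj vyos zjyo iuct llrp fxxm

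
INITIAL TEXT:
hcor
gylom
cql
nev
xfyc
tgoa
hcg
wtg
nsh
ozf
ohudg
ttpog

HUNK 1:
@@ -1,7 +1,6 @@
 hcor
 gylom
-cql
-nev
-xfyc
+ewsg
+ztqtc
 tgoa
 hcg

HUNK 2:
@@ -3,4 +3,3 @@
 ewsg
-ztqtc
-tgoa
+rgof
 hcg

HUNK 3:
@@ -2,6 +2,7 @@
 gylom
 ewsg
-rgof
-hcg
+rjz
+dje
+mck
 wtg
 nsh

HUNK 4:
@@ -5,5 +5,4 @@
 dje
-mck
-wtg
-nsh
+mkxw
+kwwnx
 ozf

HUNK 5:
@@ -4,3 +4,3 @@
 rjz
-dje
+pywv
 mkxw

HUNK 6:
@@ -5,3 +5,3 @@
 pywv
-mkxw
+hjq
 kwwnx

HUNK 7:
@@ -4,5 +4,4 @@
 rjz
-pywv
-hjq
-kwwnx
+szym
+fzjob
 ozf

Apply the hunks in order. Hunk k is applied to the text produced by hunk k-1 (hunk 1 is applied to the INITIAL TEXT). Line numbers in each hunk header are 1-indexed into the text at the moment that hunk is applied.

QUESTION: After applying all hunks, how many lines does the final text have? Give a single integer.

Hunk 1: at line 1 remove [cql,nev,xfyc] add [ewsg,ztqtc] -> 11 lines: hcor gylom ewsg ztqtc tgoa hcg wtg nsh ozf ohudg ttpog
Hunk 2: at line 3 remove [ztqtc,tgoa] add [rgof] -> 10 lines: hcor gylom ewsg rgof hcg wtg nsh ozf ohudg ttpog
Hunk 3: at line 2 remove [rgof,hcg] add [rjz,dje,mck] -> 11 lines: hcor gylom ewsg rjz dje mck wtg nsh ozf ohudg ttpog
Hunk 4: at line 5 remove [mck,wtg,nsh] add [mkxw,kwwnx] -> 10 lines: hcor gylom ewsg rjz dje mkxw kwwnx ozf ohudg ttpog
Hunk 5: at line 4 remove [dje] add [pywv] -> 10 lines: hcor gylom ewsg rjz pywv mkxw kwwnx ozf ohudg ttpog
Hunk 6: at line 5 remove [mkxw] add [hjq] -> 10 lines: hcor gylom ewsg rjz pywv hjq kwwnx ozf ohudg ttpog
Hunk 7: at line 4 remove [pywv,hjq,kwwnx] add [szym,fzjob] -> 9 lines: hcor gylom ewsg rjz szym fzjob ozf ohudg ttpog
Final line count: 9

Answer: 9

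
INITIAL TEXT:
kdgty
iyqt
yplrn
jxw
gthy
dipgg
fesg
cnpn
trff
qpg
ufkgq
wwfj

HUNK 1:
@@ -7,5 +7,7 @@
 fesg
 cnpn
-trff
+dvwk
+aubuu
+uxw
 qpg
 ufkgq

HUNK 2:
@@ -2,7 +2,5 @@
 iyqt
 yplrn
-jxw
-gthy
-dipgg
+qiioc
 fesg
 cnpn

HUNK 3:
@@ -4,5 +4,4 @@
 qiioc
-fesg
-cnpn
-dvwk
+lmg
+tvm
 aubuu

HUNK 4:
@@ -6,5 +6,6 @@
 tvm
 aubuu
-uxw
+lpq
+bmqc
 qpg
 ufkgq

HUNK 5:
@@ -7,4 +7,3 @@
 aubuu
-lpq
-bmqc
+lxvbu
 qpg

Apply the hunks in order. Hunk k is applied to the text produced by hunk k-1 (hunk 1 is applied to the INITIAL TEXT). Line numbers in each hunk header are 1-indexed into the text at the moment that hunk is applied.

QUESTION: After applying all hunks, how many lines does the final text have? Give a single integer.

Hunk 1: at line 7 remove [trff] add [dvwk,aubuu,uxw] -> 14 lines: kdgty iyqt yplrn jxw gthy dipgg fesg cnpn dvwk aubuu uxw qpg ufkgq wwfj
Hunk 2: at line 2 remove [jxw,gthy,dipgg] add [qiioc] -> 12 lines: kdgty iyqt yplrn qiioc fesg cnpn dvwk aubuu uxw qpg ufkgq wwfj
Hunk 3: at line 4 remove [fesg,cnpn,dvwk] add [lmg,tvm] -> 11 lines: kdgty iyqt yplrn qiioc lmg tvm aubuu uxw qpg ufkgq wwfj
Hunk 4: at line 6 remove [uxw] add [lpq,bmqc] -> 12 lines: kdgty iyqt yplrn qiioc lmg tvm aubuu lpq bmqc qpg ufkgq wwfj
Hunk 5: at line 7 remove [lpq,bmqc] add [lxvbu] -> 11 lines: kdgty iyqt yplrn qiioc lmg tvm aubuu lxvbu qpg ufkgq wwfj
Final line count: 11

Answer: 11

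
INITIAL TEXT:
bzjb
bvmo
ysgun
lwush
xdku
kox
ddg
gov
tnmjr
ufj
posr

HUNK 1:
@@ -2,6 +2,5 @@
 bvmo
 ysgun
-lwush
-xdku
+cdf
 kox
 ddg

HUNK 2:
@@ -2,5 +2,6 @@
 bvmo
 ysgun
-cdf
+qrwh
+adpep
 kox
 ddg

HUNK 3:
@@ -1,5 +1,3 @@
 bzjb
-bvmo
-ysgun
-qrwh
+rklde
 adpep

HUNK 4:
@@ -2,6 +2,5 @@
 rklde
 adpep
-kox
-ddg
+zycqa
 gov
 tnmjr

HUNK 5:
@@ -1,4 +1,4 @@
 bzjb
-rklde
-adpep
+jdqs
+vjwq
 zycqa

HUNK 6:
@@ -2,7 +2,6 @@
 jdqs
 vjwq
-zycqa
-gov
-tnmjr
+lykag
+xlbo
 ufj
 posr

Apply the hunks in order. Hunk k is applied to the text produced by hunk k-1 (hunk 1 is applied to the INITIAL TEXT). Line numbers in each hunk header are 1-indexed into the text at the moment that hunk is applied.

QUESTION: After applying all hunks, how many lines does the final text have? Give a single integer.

Answer: 7

Derivation:
Hunk 1: at line 2 remove [lwush,xdku] add [cdf] -> 10 lines: bzjb bvmo ysgun cdf kox ddg gov tnmjr ufj posr
Hunk 2: at line 2 remove [cdf] add [qrwh,adpep] -> 11 lines: bzjb bvmo ysgun qrwh adpep kox ddg gov tnmjr ufj posr
Hunk 3: at line 1 remove [bvmo,ysgun,qrwh] add [rklde] -> 9 lines: bzjb rklde adpep kox ddg gov tnmjr ufj posr
Hunk 4: at line 2 remove [kox,ddg] add [zycqa] -> 8 lines: bzjb rklde adpep zycqa gov tnmjr ufj posr
Hunk 5: at line 1 remove [rklde,adpep] add [jdqs,vjwq] -> 8 lines: bzjb jdqs vjwq zycqa gov tnmjr ufj posr
Hunk 6: at line 2 remove [zycqa,gov,tnmjr] add [lykag,xlbo] -> 7 lines: bzjb jdqs vjwq lykag xlbo ufj posr
Final line count: 7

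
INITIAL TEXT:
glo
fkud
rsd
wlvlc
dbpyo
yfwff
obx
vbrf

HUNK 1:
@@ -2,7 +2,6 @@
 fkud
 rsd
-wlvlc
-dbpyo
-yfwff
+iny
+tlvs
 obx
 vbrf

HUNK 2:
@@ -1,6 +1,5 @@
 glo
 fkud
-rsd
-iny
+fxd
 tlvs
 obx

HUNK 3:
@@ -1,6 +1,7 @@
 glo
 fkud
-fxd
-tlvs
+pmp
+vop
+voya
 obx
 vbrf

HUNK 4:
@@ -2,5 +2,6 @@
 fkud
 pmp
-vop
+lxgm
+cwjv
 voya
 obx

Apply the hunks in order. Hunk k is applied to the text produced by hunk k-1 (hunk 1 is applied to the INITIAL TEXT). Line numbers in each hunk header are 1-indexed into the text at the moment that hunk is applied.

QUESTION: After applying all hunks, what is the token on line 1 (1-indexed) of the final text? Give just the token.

Hunk 1: at line 2 remove [wlvlc,dbpyo,yfwff] add [iny,tlvs] -> 7 lines: glo fkud rsd iny tlvs obx vbrf
Hunk 2: at line 1 remove [rsd,iny] add [fxd] -> 6 lines: glo fkud fxd tlvs obx vbrf
Hunk 3: at line 1 remove [fxd,tlvs] add [pmp,vop,voya] -> 7 lines: glo fkud pmp vop voya obx vbrf
Hunk 4: at line 2 remove [vop] add [lxgm,cwjv] -> 8 lines: glo fkud pmp lxgm cwjv voya obx vbrf
Final line 1: glo

Answer: glo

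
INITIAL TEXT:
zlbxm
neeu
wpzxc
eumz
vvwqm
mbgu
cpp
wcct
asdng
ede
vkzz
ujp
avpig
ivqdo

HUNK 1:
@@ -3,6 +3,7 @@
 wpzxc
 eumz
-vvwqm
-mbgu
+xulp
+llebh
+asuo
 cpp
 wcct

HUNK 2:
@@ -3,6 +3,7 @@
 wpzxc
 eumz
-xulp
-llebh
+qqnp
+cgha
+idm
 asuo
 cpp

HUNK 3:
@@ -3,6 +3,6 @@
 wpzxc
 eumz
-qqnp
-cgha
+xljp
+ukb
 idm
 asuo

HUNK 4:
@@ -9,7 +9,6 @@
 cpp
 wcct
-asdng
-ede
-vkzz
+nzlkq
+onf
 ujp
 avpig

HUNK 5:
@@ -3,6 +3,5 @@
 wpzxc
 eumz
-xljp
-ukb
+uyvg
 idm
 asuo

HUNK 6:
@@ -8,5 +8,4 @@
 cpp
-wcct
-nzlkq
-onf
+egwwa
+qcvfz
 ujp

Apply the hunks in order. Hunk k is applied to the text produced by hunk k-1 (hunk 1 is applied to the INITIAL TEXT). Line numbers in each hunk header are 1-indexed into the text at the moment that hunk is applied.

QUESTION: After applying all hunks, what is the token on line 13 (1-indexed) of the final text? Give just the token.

Answer: ivqdo

Derivation:
Hunk 1: at line 3 remove [vvwqm,mbgu] add [xulp,llebh,asuo] -> 15 lines: zlbxm neeu wpzxc eumz xulp llebh asuo cpp wcct asdng ede vkzz ujp avpig ivqdo
Hunk 2: at line 3 remove [xulp,llebh] add [qqnp,cgha,idm] -> 16 lines: zlbxm neeu wpzxc eumz qqnp cgha idm asuo cpp wcct asdng ede vkzz ujp avpig ivqdo
Hunk 3: at line 3 remove [qqnp,cgha] add [xljp,ukb] -> 16 lines: zlbxm neeu wpzxc eumz xljp ukb idm asuo cpp wcct asdng ede vkzz ujp avpig ivqdo
Hunk 4: at line 9 remove [asdng,ede,vkzz] add [nzlkq,onf] -> 15 lines: zlbxm neeu wpzxc eumz xljp ukb idm asuo cpp wcct nzlkq onf ujp avpig ivqdo
Hunk 5: at line 3 remove [xljp,ukb] add [uyvg] -> 14 lines: zlbxm neeu wpzxc eumz uyvg idm asuo cpp wcct nzlkq onf ujp avpig ivqdo
Hunk 6: at line 8 remove [wcct,nzlkq,onf] add [egwwa,qcvfz] -> 13 lines: zlbxm neeu wpzxc eumz uyvg idm asuo cpp egwwa qcvfz ujp avpig ivqdo
Final line 13: ivqdo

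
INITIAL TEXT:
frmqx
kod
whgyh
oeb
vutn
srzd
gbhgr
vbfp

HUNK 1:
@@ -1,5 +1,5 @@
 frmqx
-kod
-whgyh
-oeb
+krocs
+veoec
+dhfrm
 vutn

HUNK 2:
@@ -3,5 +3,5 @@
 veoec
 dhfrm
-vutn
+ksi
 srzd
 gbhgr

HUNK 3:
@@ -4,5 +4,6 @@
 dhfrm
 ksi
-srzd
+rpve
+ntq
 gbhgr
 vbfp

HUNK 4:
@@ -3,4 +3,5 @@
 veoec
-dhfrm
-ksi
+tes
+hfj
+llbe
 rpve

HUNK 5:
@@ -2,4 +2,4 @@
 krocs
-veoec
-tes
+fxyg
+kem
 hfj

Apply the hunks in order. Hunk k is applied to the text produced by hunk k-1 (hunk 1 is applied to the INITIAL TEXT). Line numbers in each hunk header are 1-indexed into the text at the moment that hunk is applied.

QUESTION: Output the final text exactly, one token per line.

Answer: frmqx
krocs
fxyg
kem
hfj
llbe
rpve
ntq
gbhgr
vbfp

Derivation:
Hunk 1: at line 1 remove [kod,whgyh,oeb] add [krocs,veoec,dhfrm] -> 8 lines: frmqx krocs veoec dhfrm vutn srzd gbhgr vbfp
Hunk 2: at line 3 remove [vutn] add [ksi] -> 8 lines: frmqx krocs veoec dhfrm ksi srzd gbhgr vbfp
Hunk 3: at line 4 remove [srzd] add [rpve,ntq] -> 9 lines: frmqx krocs veoec dhfrm ksi rpve ntq gbhgr vbfp
Hunk 4: at line 3 remove [dhfrm,ksi] add [tes,hfj,llbe] -> 10 lines: frmqx krocs veoec tes hfj llbe rpve ntq gbhgr vbfp
Hunk 5: at line 2 remove [veoec,tes] add [fxyg,kem] -> 10 lines: frmqx krocs fxyg kem hfj llbe rpve ntq gbhgr vbfp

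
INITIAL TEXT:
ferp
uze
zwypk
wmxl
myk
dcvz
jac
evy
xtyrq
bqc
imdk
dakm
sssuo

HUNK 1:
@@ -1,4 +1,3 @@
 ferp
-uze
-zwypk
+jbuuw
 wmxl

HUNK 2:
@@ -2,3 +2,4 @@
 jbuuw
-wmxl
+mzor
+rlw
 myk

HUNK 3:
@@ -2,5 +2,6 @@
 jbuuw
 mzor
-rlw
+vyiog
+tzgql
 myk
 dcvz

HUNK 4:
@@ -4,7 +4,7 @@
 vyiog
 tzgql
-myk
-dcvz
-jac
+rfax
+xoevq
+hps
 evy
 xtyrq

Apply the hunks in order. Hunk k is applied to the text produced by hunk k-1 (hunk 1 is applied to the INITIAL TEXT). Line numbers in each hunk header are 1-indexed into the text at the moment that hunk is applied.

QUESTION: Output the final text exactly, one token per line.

Answer: ferp
jbuuw
mzor
vyiog
tzgql
rfax
xoevq
hps
evy
xtyrq
bqc
imdk
dakm
sssuo

Derivation:
Hunk 1: at line 1 remove [uze,zwypk] add [jbuuw] -> 12 lines: ferp jbuuw wmxl myk dcvz jac evy xtyrq bqc imdk dakm sssuo
Hunk 2: at line 2 remove [wmxl] add [mzor,rlw] -> 13 lines: ferp jbuuw mzor rlw myk dcvz jac evy xtyrq bqc imdk dakm sssuo
Hunk 3: at line 2 remove [rlw] add [vyiog,tzgql] -> 14 lines: ferp jbuuw mzor vyiog tzgql myk dcvz jac evy xtyrq bqc imdk dakm sssuo
Hunk 4: at line 4 remove [myk,dcvz,jac] add [rfax,xoevq,hps] -> 14 lines: ferp jbuuw mzor vyiog tzgql rfax xoevq hps evy xtyrq bqc imdk dakm sssuo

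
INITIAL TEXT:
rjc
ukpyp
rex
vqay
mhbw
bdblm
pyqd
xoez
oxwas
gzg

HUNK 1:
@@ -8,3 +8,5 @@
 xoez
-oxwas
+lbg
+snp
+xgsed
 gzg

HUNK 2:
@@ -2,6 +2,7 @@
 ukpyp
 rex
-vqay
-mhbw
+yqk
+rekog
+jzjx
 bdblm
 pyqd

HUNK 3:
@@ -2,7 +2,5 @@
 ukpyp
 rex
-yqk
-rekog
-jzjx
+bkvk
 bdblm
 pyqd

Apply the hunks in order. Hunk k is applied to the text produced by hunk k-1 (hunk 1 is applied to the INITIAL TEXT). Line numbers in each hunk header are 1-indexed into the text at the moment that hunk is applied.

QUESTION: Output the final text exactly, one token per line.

Hunk 1: at line 8 remove [oxwas] add [lbg,snp,xgsed] -> 12 lines: rjc ukpyp rex vqay mhbw bdblm pyqd xoez lbg snp xgsed gzg
Hunk 2: at line 2 remove [vqay,mhbw] add [yqk,rekog,jzjx] -> 13 lines: rjc ukpyp rex yqk rekog jzjx bdblm pyqd xoez lbg snp xgsed gzg
Hunk 3: at line 2 remove [yqk,rekog,jzjx] add [bkvk] -> 11 lines: rjc ukpyp rex bkvk bdblm pyqd xoez lbg snp xgsed gzg

Answer: rjc
ukpyp
rex
bkvk
bdblm
pyqd
xoez
lbg
snp
xgsed
gzg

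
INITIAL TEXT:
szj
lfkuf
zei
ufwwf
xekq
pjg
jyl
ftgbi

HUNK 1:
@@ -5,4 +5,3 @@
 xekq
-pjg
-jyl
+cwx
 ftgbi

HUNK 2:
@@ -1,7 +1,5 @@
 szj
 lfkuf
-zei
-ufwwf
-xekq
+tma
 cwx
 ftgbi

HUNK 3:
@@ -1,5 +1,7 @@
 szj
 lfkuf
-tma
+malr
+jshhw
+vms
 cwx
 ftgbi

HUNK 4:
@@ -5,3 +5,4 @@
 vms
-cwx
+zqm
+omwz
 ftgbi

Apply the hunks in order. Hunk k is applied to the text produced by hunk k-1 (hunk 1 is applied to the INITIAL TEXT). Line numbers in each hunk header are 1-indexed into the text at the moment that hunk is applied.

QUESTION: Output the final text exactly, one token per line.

Answer: szj
lfkuf
malr
jshhw
vms
zqm
omwz
ftgbi

Derivation:
Hunk 1: at line 5 remove [pjg,jyl] add [cwx] -> 7 lines: szj lfkuf zei ufwwf xekq cwx ftgbi
Hunk 2: at line 1 remove [zei,ufwwf,xekq] add [tma] -> 5 lines: szj lfkuf tma cwx ftgbi
Hunk 3: at line 1 remove [tma] add [malr,jshhw,vms] -> 7 lines: szj lfkuf malr jshhw vms cwx ftgbi
Hunk 4: at line 5 remove [cwx] add [zqm,omwz] -> 8 lines: szj lfkuf malr jshhw vms zqm omwz ftgbi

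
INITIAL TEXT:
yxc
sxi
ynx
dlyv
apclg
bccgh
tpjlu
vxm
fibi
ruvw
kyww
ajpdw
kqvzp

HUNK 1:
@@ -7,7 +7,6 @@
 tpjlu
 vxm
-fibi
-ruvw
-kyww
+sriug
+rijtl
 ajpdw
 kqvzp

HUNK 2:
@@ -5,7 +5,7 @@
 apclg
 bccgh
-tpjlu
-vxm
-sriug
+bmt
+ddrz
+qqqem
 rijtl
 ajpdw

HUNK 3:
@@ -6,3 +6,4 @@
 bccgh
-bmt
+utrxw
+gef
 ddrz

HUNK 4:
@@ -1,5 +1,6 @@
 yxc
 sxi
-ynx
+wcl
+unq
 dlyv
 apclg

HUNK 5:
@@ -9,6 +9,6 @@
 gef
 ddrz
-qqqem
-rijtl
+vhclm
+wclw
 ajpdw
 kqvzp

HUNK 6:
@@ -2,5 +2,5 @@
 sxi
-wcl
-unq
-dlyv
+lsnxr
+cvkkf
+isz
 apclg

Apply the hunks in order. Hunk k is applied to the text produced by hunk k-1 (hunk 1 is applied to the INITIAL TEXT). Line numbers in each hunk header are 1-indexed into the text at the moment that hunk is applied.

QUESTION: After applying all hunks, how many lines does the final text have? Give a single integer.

Hunk 1: at line 7 remove [fibi,ruvw,kyww] add [sriug,rijtl] -> 12 lines: yxc sxi ynx dlyv apclg bccgh tpjlu vxm sriug rijtl ajpdw kqvzp
Hunk 2: at line 5 remove [tpjlu,vxm,sriug] add [bmt,ddrz,qqqem] -> 12 lines: yxc sxi ynx dlyv apclg bccgh bmt ddrz qqqem rijtl ajpdw kqvzp
Hunk 3: at line 6 remove [bmt] add [utrxw,gef] -> 13 lines: yxc sxi ynx dlyv apclg bccgh utrxw gef ddrz qqqem rijtl ajpdw kqvzp
Hunk 4: at line 1 remove [ynx] add [wcl,unq] -> 14 lines: yxc sxi wcl unq dlyv apclg bccgh utrxw gef ddrz qqqem rijtl ajpdw kqvzp
Hunk 5: at line 9 remove [qqqem,rijtl] add [vhclm,wclw] -> 14 lines: yxc sxi wcl unq dlyv apclg bccgh utrxw gef ddrz vhclm wclw ajpdw kqvzp
Hunk 6: at line 2 remove [wcl,unq,dlyv] add [lsnxr,cvkkf,isz] -> 14 lines: yxc sxi lsnxr cvkkf isz apclg bccgh utrxw gef ddrz vhclm wclw ajpdw kqvzp
Final line count: 14

Answer: 14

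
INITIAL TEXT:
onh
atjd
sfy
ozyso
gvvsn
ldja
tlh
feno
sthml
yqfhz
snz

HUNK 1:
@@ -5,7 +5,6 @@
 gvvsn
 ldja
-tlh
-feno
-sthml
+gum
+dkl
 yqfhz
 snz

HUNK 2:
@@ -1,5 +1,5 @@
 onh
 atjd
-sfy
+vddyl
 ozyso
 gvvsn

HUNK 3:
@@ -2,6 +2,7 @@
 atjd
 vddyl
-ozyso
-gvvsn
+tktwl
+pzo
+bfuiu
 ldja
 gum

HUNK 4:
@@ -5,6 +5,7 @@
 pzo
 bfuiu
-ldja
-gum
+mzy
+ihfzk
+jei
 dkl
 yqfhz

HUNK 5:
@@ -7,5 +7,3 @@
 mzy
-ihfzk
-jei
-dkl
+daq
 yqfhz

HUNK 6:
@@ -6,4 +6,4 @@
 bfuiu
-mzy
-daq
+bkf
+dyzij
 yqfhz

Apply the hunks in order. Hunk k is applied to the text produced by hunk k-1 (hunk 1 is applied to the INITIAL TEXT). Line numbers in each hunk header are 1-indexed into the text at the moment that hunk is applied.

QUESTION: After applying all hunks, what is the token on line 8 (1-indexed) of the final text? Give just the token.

Answer: dyzij

Derivation:
Hunk 1: at line 5 remove [tlh,feno,sthml] add [gum,dkl] -> 10 lines: onh atjd sfy ozyso gvvsn ldja gum dkl yqfhz snz
Hunk 2: at line 1 remove [sfy] add [vddyl] -> 10 lines: onh atjd vddyl ozyso gvvsn ldja gum dkl yqfhz snz
Hunk 3: at line 2 remove [ozyso,gvvsn] add [tktwl,pzo,bfuiu] -> 11 lines: onh atjd vddyl tktwl pzo bfuiu ldja gum dkl yqfhz snz
Hunk 4: at line 5 remove [ldja,gum] add [mzy,ihfzk,jei] -> 12 lines: onh atjd vddyl tktwl pzo bfuiu mzy ihfzk jei dkl yqfhz snz
Hunk 5: at line 7 remove [ihfzk,jei,dkl] add [daq] -> 10 lines: onh atjd vddyl tktwl pzo bfuiu mzy daq yqfhz snz
Hunk 6: at line 6 remove [mzy,daq] add [bkf,dyzij] -> 10 lines: onh atjd vddyl tktwl pzo bfuiu bkf dyzij yqfhz snz
Final line 8: dyzij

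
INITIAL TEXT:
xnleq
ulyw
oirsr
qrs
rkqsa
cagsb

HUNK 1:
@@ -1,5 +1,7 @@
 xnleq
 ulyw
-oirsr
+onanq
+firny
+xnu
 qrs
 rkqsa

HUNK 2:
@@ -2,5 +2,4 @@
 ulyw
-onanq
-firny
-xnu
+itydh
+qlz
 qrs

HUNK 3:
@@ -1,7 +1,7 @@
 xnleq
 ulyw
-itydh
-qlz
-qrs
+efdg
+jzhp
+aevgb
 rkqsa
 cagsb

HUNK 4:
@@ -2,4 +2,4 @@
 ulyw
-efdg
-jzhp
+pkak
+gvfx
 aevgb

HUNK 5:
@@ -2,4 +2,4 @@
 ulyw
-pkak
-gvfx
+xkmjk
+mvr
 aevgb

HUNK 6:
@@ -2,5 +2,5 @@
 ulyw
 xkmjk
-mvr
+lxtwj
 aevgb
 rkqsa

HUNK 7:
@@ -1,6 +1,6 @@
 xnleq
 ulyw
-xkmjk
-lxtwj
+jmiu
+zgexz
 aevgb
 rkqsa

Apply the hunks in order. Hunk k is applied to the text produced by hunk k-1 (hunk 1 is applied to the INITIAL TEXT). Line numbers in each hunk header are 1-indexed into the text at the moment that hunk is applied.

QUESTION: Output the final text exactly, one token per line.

Hunk 1: at line 1 remove [oirsr] add [onanq,firny,xnu] -> 8 lines: xnleq ulyw onanq firny xnu qrs rkqsa cagsb
Hunk 2: at line 2 remove [onanq,firny,xnu] add [itydh,qlz] -> 7 lines: xnleq ulyw itydh qlz qrs rkqsa cagsb
Hunk 3: at line 1 remove [itydh,qlz,qrs] add [efdg,jzhp,aevgb] -> 7 lines: xnleq ulyw efdg jzhp aevgb rkqsa cagsb
Hunk 4: at line 2 remove [efdg,jzhp] add [pkak,gvfx] -> 7 lines: xnleq ulyw pkak gvfx aevgb rkqsa cagsb
Hunk 5: at line 2 remove [pkak,gvfx] add [xkmjk,mvr] -> 7 lines: xnleq ulyw xkmjk mvr aevgb rkqsa cagsb
Hunk 6: at line 2 remove [mvr] add [lxtwj] -> 7 lines: xnleq ulyw xkmjk lxtwj aevgb rkqsa cagsb
Hunk 7: at line 1 remove [xkmjk,lxtwj] add [jmiu,zgexz] -> 7 lines: xnleq ulyw jmiu zgexz aevgb rkqsa cagsb

Answer: xnleq
ulyw
jmiu
zgexz
aevgb
rkqsa
cagsb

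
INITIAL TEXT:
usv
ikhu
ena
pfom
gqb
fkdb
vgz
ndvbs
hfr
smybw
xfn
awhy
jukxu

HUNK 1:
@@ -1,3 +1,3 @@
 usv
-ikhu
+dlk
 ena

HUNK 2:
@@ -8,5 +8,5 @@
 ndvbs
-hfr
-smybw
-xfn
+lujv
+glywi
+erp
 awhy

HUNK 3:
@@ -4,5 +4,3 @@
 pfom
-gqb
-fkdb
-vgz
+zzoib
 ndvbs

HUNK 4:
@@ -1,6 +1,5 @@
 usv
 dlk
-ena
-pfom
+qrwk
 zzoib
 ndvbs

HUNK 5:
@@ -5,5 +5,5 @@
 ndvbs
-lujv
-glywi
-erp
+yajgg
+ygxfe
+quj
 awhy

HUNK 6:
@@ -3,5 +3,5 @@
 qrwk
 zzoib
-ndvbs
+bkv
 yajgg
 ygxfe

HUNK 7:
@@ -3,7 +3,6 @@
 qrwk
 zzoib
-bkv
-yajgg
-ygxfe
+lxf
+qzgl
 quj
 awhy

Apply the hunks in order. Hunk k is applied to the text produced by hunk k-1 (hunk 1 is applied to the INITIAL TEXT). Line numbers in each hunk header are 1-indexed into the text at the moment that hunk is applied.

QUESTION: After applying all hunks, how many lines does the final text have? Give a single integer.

Answer: 9

Derivation:
Hunk 1: at line 1 remove [ikhu] add [dlk] -> 13 lines: usv dlk ena pfom gqb fkdb vgz ndvbs hfr smybw xfn awhy jukxu
Hunk 2: at line 8 remove [hfr,smybw,xfn] add [lujv,glywi,erp] -> 13 lines: usv dlk ena pfom gqb fkdb vgz ndvbs lujv glywi erp awhy jukxu
Hunk 3: at line 4 remove [gqb,fkdb,vgz] add [zzoib] -> 11 lines: usv dlk ena pfom zzoib ndvbs lujv glywi erp awhy jukxu
Hunk 4: at line 1 remove [ena,pfom] add [qrwk] -> 10 lines: usv dlk qrwk zzoib ndvbs lujv glywi erp awhy jukxu
Hunk 5: at line 5 remove [lujv,glywi,erp] add [yajgg,ygxfe,quj] -> 10 lines: usv dlk qrwk zzoib ndvbs yajgg ygxfe quj awhy jukxu
Hunk 6: at line 3 remove [ndvbs] add [bkv] -> 10 lines: usv dlk qrwk zzoib bkv yajgg ygxfe quj awhy jukxu
Hunk 7: at line 3 remove [bkv,yajgg,ygxfe] add [lxf,qzgl] -> 9 lines: usv dlk qrwk zzoib lxf qzgl quj awhy jukxu
Final line count: 9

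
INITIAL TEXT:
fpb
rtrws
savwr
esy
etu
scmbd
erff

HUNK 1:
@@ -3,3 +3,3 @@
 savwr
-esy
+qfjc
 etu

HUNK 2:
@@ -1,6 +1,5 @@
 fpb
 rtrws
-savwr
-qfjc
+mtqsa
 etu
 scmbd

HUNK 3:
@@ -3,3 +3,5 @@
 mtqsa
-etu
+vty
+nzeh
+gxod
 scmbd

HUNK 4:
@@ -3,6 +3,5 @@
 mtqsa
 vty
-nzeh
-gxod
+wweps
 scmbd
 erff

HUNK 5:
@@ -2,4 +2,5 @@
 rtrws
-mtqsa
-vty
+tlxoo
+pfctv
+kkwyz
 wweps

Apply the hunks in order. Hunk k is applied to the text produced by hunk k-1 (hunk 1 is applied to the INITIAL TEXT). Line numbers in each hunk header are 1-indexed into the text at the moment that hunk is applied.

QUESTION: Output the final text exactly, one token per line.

Hunk 1: at line 3 remove [esy] add [qfjc] -> 7 lines: fpb rtrws savwr qfjc etu scmbd erff
Hunk 2: at line 1 remove [savwr,qfjc] add [mtqsa] -> 6 lines: fpb rtrws mtqsa etu scmbd erff
Hunk 3: at line 3 remove [etu] add [vty,nzeh,gxod] -> 8 lines: fpb rtrws mtqsa vty nzeh gxod scmbd erff
Hunk 4: at line 3 remove [nzeh,gxod] add [wweps] -> 7 lines: fpb rtrws mtqsa vty wweps scmbd erff
Hunk 5: at line 2 remove [mtqsa,vty] add [tlxoo,pfctv,kkwyz] -> 8 lines: fpb rtrws tlxoo pfctv kkwyz wweps scmbd erff

Answer: fpb
rtrws
tlxoo
pfctv
kkwyz
wweps
scmbd
erff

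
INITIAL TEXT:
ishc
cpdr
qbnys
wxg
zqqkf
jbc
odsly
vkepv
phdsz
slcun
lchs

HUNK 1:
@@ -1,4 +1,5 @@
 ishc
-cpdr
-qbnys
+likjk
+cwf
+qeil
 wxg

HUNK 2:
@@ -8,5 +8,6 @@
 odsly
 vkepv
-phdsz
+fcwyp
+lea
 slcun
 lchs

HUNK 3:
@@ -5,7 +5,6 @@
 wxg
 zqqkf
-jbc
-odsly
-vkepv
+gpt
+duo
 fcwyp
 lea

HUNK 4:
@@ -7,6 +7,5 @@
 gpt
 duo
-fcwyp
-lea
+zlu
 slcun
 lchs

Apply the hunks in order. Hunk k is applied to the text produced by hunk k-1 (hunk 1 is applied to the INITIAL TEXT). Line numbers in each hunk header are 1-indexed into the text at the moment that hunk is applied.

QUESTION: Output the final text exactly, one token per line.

Hunk 1: at line 1 remove [cpdr,qbnys] add [likjk,cwf,qeil] -> 12 lines: ishc likjk cwf qeil wxg zqqkf jbc odsly vkepv phdsz slcun lchs
Hunk 2: at line 8 remove [phdsz] add [fcwyp,lea] -> 13 lines: ishc likjk cwf qeil wxg zqqkf jbc odsly vkepv fcwyp lea slcun lchs
Hunk 3: at line 5 remove [jbc,odsly,vkepv] add [gpt,duo] -> 12 lines: ishc likjk cwf qeil wxg zqqkf gpt duo fcwyp lea slcun lchs
Hunk 4: at line 7 remove [fcwyp,lea] add [zlu] -> 11 lines: ishc likjk cwf qeil wxg zqqkf gpt duo zlu slcun lchs

Answer: ishc
likjk
cwf
qeil
wxg
zqqkf
gpt
duo
zlu
slcun
lchs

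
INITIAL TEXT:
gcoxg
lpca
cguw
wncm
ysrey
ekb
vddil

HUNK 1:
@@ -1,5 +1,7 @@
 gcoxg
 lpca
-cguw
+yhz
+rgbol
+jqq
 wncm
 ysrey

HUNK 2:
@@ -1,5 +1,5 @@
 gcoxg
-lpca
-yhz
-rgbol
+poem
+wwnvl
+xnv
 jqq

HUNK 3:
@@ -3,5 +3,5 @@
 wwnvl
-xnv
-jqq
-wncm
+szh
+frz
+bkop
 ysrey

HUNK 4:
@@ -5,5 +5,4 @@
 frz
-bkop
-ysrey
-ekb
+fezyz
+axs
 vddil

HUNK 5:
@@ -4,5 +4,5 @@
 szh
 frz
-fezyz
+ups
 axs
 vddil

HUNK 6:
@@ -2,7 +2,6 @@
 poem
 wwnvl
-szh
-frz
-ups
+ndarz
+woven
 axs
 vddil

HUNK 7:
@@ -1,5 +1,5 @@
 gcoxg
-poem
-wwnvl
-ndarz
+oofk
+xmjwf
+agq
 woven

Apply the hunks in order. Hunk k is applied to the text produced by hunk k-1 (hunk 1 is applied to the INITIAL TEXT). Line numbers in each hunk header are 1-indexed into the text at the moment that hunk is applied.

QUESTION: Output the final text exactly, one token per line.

Answer: gcoxg
oofk
xmjwf
agq
woven
axs
vddil

Derivation:
Hunk 1: at line 1 remove [cguw] add [yhz,rgbol,jqq] -> 9 lines: gcoxg lpca yhz rgbol jqq wncm ysrey ekb vddil
Hunk 2: at line 1 remove [lpca,yhz,rgbol] add [poem,wwnvl,xnv] -> 9 lines: gcoxg poem wwnvl xnv jqq wncm ysrey ekb vddil
Hunk 3: at line 3 remove [xnv,jqq,wncm] add [szh,frz,bkop] -> 9 lines: gcoxg poem wwnvl szh frz bkop ysrey ekb vddil
Hunk 4: at line 5 remove [bkop,ysrey,ekb] add [fezyz,axs] -> 8 lines: gcoxg poem wwnvl szh frz fezyz axs vddil
Hunk 5: at line 4 remove [fezyz] add [ups] -> 8 lines: gcoxg poem wwnvl szh frz ups axs vddil
Hunk 6: at line 2 remove [szh,frz,ups] add [ndarz,woven] -> 7 lines: gcoxg poem wwnvl ndarz woven axs vddil
Hunk 7: at line 1 remove [poem,wwnvl,ndarz] add [oofk,xmjwf,agq] -> 7 lines: gcoxg oofk xmjwf agq woven axs vddil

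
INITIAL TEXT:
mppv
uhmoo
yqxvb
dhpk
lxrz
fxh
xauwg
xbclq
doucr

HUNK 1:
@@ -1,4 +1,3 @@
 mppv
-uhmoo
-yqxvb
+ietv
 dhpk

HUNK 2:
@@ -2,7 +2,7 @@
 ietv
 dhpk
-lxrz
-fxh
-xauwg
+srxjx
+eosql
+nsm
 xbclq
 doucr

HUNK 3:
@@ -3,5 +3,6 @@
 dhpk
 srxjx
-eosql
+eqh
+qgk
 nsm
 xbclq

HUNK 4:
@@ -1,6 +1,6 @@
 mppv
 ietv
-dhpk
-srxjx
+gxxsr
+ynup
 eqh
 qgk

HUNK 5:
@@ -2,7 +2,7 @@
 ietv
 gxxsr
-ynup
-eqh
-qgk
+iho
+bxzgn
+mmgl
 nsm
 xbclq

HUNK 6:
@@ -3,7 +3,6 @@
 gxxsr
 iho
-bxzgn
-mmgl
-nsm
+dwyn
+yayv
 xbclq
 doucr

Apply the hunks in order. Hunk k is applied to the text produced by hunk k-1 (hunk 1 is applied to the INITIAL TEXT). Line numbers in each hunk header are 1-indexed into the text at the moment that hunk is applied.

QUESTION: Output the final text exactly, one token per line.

Hunk 1: at line 1 remove [uhmoo,yqxvb] add [ietv] -> 8 lines: mppv ietv dhpk lxrz fxh xauwg xbclq doucr
Hunk 2: at line 2 remove [lxrz,fxh,xauwg] add [srxjx,eosql,nsm] -> 8 lines: mppv ietv dhpk srxjx eosql nsm xbclq doucr
Hunk 3: at line 3 remove [eosql] add [eqh,qgk] -> 9 lines: mppv ietv dhpk srxjx eqh qgk nsm xbclq doucr
Hunk 4: at line 1 remove [dhpk,srxjx] add [gxxsr,ynup] -> 9 lines: mppv ietv gxxsr ynup eqh qgk nsm xbclq doucr
Hunk 5: at line 2 remove [ynup,eqh,qgk] add [iho,bxzgn,mmgl] -> 9 lines: mppv ietv gxxsr iho bxzgn mmgl nsm xbclq doucr
Hunk 6: at line 3 remove [bxzgn,mmgl,nsm] add [dwyn,yayv] -> 8 lines: mppv ietv gxxsr iho dwyn yayv xbclq doucr

Answer: mppv
ietv
gxxsr
iho
dwyn
yayv
xbclq
doucr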